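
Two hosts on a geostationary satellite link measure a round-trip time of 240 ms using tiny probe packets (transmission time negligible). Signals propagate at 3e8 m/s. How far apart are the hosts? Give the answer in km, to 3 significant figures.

36000 km

One-way propagation = RTT/2 = 120 ms.
d = s × t = 300000000 × 0.12 = 36000 km.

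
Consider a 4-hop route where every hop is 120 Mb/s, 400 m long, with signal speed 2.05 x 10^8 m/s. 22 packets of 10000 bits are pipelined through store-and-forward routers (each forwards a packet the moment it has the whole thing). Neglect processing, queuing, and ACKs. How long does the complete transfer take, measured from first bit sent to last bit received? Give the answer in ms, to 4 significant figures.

Per-hop transmission t_tx = L/R = 10000/120000000 = 0.0833333 ms.
Per-hop propagation t_prop = 400/2.05e+08 = 0.00195122 ms.
Pipeline fill: first packet needs 4·t_tx to clear all hops; remaining 21 packets each add one t_tx.
Total = (4+22-1)·t_tx + 4·t_prop = 25·0.0833333 + 4·0.00195122 = 2.091 ms.

2.091 ms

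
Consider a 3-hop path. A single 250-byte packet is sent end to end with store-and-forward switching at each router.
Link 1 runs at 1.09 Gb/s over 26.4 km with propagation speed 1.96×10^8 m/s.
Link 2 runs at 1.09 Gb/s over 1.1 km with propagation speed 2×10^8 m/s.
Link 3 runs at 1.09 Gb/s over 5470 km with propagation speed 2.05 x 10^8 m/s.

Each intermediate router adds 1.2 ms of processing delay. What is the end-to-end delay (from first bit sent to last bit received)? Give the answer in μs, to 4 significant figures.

L = 250 × 8 = 2000 bits.
Transmission delay per hop = L/R = 2000/1090000000 = 1.83486 μs; 3 hops → 5.50459 μs.
Propagation delays (d/s per hop): 134.694, 5.5, 26682.9 μs; sum = 26823.1 μs.
Processing at 2 router(s): 2 × 1.2 ms = 2400 μs.
End-to-end = 29230 μs.

29230 μs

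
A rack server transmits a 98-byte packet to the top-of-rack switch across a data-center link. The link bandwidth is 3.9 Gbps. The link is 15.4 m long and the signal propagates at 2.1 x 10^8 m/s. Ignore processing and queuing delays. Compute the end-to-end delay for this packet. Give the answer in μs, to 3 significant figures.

L = 98 × 8 = 784 bits.
Transmission delay = L/R = 784 / 3900000000 = 0.201026 μs.
Propagation delay = d/s = 15.4 m / 210000000 m/s = 0.0733333 μs.
Total = 0.274 μs.

0.274 μs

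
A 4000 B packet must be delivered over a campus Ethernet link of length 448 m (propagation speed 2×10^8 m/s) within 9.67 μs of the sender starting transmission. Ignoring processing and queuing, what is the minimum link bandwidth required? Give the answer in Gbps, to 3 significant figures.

4.31 Gbps

L = 32000 bits.
Propagation delay = 448 / 200000000 = 2.24 μs.
Transmission budget = 9.67 − 2.24 = 7.43 μs.
R ≥ L / t_tx = 32000 bits / 7.43e-06 s = 4.31 Gbps.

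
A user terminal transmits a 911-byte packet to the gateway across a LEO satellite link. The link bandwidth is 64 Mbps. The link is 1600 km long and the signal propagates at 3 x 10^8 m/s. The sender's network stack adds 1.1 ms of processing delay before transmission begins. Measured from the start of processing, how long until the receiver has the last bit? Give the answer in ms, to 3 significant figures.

L = 911 × 8 = 7288 bits.
Transmission delay = L/R = 7288 / 64000000 = 0.113875 ms.
Propagation delay = d/s = 1600000 m / 300000000 m/s = 5.33333 ms.
Plus processing delay 1.1 ms = 1.1 ms.
Total = 6.55 ms.

6.55 ms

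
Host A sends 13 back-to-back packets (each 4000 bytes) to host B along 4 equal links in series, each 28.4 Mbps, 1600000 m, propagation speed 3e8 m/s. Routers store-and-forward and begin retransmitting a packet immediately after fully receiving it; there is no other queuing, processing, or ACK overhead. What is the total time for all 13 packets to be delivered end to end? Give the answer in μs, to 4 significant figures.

Per-hop transmission t_tx = L/R = 32000/28400000 = 1126.76 μs.
Per-hop propagation t_prop = 1600000/300000000 = 5333.33 μs.
Pipeline fill: first packet needs 4·t_tx to clear all hops; remaining 12 packets each add one t_tx.
Total = (4+13-1)·t_tx + 4·t_prop = 16·1126.76 + 4·5333.33 = 39360 μs.

39360 μs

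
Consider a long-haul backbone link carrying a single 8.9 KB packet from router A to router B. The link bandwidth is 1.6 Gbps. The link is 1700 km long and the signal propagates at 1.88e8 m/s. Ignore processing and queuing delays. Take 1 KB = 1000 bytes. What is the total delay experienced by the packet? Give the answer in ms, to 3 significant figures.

9.09 ms

L = 71200 bits.
Transmission delay = L/R = 71200 / 1600000000 = 0.0445 ms.
Propagation delay = d/s = 1700000 m / 188000000 m/s = 9.04255 ms.
Total = 9.09 ms.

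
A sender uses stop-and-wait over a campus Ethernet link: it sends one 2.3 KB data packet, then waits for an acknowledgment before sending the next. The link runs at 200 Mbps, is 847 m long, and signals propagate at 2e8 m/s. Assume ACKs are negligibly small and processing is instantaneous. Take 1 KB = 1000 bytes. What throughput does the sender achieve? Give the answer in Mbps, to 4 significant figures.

183.1 Mbps

t_tx = L/R = 18400/200000000 = 9.2e-05 s.
t_prop = 847/200000000 = 4.235e-06 s; RTT = 8.47e-06 s.
Cycle = t_tx + RTT = 0.00010047 s.
Throughput = L / cycle = 18400 / 0.00010047 = 183.1 Mbps.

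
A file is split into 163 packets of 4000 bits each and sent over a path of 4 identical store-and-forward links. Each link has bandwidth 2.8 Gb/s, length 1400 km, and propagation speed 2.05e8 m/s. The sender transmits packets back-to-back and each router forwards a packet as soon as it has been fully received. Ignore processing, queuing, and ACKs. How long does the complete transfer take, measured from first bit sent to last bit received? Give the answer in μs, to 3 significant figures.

27600 μs

Per-hop transmission t_tx = L/R = 4000/2800000000 = 1.42857 μs.
Per-hop propagation t_prop = 1400000/2.05e+08 = 6829.27 μs.
Pipeline fill: first packet needs 4·t_tx to clear all hops; remaining 162 packets each add one t_tx.
Total = (4+163-1)·t_tx + 4·t_prop = 166·1.42857 + 4·6829.27 = 27600 μs.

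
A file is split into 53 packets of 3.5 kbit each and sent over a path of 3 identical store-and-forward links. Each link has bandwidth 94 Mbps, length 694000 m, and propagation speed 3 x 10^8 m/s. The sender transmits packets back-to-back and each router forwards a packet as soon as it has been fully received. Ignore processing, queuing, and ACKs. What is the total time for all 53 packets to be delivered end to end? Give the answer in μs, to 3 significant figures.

Per-hop transmission t_tx = L/R = 3500/94000000 = 37.234 μs.
Per-hop propagation t_prop = 694000/300000000 = 2313.33 μs.
Pipeline fill: first packet needs 3·t_tx to clear all hops; remaining 52 packets each add one t_tx.
Total = (3+53-1)·t_tx + 3·t_prop = 55·37.234 + 3·2313.33 = 8990 μs.

8990 μs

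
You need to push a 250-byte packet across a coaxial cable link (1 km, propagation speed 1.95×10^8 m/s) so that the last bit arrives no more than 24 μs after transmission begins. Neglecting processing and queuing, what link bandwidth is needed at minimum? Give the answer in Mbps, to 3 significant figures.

106 Mbps

L = 2000 bits.
Propagation delay = 1000 / 195000000 = 5.12821 μs.
Transmission budget = 24 − 5.12821 = 18.8718 μs.
R ≥ L / t_tx = 2000 bits / 1.88718e-05 s = 106 Mbps.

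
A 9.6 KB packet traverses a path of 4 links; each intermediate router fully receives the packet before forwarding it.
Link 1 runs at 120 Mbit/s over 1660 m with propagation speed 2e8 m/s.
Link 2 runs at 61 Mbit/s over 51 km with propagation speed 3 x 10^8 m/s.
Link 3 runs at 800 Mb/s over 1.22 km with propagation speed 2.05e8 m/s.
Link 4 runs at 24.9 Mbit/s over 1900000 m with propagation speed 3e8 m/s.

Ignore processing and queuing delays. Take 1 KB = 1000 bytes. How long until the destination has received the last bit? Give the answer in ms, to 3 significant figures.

11.6 ms

L = 76800 bits.
Transmission delays (L/R per hop): 0.64, 1.25902, 0.096, 3.08434 ms; sum = 5.07935 ms.
Propagation delays (d/s per hop): 0.0083, 0.17, 0.00595122, 6.33333 ms; sum = 6.51758 ms.
End-to-end = 11.6 ms.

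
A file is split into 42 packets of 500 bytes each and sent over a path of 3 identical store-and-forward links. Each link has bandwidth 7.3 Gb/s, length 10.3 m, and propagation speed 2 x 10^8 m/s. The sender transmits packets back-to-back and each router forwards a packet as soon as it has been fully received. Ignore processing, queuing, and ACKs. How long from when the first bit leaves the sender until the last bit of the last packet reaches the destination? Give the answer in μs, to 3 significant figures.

Per-hop transmission t_tx = L/R = 4000/7300000000 = 0.547945 μs.
Per-hop propagation t_prop = 10.3/200000000 = 0.0515 μs.
Pipeline fill: first packet needs 3·t_tx to clear all hops; remaining 41 packets each add one t_tx.
Total = (3+42-1)·t_tx + 3·t_prop = 44·0.547945 + 3·0.0515 = 24.3 μs.

24.3 μs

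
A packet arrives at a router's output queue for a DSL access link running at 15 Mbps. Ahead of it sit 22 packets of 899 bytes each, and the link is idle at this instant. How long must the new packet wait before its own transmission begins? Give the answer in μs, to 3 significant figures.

Each queued packet: L/R = 7192/15000000 = 479.467 μs.
22 queued → 10548.3 μs.
Queuing delay = 10500 μs.

10500 μs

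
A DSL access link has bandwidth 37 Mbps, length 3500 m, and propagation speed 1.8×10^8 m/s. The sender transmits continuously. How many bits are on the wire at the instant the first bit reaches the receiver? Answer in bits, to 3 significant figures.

719 bits

Propagation delay = 3500 / 180000000 = 1.94444e-05 s.
BDP = R × t_prop = 37000000 × 1.94444e-05 = 719.444 bits.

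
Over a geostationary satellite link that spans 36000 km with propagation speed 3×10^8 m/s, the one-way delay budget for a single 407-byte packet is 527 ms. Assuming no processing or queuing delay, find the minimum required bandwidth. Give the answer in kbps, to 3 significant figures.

L = 3256 bits.
Propagation delay = 36000000 / 300000000 = 120 ms.
Transmission budget = 527 − 120 = 407 ms.
R ≥ L / t_tx = 3256 bits / 0.407 s = 8.00 kbps.

8.00 kbps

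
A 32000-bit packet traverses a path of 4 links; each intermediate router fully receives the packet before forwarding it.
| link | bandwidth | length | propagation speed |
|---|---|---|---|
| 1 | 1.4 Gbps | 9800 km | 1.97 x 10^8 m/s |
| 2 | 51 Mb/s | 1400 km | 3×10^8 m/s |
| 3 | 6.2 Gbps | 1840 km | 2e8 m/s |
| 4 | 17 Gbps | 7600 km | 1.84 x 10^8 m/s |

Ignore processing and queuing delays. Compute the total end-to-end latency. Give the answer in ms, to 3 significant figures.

Transmission delays (L/R per hop): 0.0228571, 0.627451, 0.00516129, 0.00188235 ms; sum = 0.657352 ms.
Propagation delays (d/s per hop): 49.7462, 4.66667, 9.2, 41.3043 ms; sum = 104.917 ms.
End-to-end = 106 ms.

106 ms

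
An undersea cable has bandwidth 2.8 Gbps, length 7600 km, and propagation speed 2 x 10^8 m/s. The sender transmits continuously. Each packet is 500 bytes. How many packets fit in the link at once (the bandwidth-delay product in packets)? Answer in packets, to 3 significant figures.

Propagation delay = 7600000 / 200000000 = 0.038 s.
BDP = R × t_prop = 2800000000 × 0.038 = 106400000 bits.
In packets of 4000 bits: 26600 packets.

26600 packets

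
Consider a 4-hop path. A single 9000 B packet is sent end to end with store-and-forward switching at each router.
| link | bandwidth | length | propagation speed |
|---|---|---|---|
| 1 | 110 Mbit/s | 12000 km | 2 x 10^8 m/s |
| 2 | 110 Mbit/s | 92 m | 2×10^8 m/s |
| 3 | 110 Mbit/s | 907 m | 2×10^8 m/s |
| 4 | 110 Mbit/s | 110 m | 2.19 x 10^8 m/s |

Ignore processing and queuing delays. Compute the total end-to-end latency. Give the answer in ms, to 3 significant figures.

62.6 ms

L = 9000 × 8 = 72000 bits.
Transmission delay per hop = L/R = 72000/110000000 = 0.654545 ms; 4 hops → 2.61818 ms.
Propagation delays (d/s per hop): 60, 0.00046, 0.004535, 0.000502283 ms; sum = 60.0055 ms.
End-to-end = 62.6 ms.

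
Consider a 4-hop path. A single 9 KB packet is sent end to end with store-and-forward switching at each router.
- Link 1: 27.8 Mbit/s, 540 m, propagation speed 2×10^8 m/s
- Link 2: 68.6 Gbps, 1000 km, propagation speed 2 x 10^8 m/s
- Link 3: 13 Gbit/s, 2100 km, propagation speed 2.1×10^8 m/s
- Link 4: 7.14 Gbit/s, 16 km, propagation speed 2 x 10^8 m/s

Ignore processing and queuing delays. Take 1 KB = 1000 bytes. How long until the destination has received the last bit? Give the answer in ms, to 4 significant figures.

L = 72000 bits.
Transmission delays (L/R per hop): 2.58993, 0.00104956, 0.00553846, 0.010084 ms; sum = 2.6066 ms.
Propagation delays (d/s per hop): 0.0027, 5, 10, 0.08 ms; sum = 15.0827 ms.
End-to-end = 17.69 ms.

17.69 ms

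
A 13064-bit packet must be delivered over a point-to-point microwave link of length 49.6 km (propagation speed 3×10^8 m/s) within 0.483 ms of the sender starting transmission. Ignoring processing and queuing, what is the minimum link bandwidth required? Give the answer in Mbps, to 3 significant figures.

Propagation delay = 49600 / 300000000 = 0.165333 ms.
Transmission budget = 0.483 − 0.165333 = 0.317667 ms.
R ≥ L / t_tx = 13064 bits / 0.000317667 s = 41.1 Mbps.

41.1 Mbps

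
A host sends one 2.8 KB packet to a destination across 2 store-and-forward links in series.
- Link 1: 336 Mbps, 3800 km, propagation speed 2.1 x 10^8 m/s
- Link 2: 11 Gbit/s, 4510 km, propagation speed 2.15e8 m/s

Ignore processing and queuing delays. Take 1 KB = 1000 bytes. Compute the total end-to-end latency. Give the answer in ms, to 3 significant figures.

39.1 ms

L = 22400 bits.
Transmission delays (L/R per hop): 0.0666667, 0.00203636 ms; sum = 0.068703 ms.
Propagation delays (d/s per hop): 18.0952, 20.9767 ms; sum = 39.072 ms.
End-to-end = 39.1 ms.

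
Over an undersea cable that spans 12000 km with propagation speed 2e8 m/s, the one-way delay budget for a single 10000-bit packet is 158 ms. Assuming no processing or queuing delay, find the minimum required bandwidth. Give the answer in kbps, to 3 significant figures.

Propagation delay = 12000000 / 200000000 = 60 ms.
Transmission budget = 158 − 60 = 98 ms.
R ≥ L / t_tx = 10000 bits / 0.098 s = 102 kbps.

102 kbps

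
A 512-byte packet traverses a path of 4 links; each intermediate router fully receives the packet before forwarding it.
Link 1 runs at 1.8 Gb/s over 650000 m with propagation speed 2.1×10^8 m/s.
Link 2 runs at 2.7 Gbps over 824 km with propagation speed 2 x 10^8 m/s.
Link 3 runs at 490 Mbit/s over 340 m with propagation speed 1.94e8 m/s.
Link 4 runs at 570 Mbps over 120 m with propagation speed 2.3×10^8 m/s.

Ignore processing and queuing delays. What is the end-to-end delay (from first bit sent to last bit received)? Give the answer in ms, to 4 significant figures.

7.237 ms

L = 512 × 8 = 4096 bits.
Transmission delays (L/R per hop): 0.00227556, 0.00151704, 0.00835918, 0.00718596 ms; sum = 0.0193377 ms.
Propagation delays (d/s per hop): 3.09524, 4.12, 0.00175258, 0.000521739 ms; sum = 7.21751 ms.
End-to-end = 7.237 ms.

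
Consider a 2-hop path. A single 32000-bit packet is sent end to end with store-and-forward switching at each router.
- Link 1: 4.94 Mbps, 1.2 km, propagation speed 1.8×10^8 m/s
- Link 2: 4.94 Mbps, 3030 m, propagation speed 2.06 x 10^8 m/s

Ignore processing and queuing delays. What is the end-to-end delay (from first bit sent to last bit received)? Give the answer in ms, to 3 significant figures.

Transmission delay per hop = L/R = 32000/4940000 = 6.47773 ms; 2 hops → 12.9555 ms.
Propagation delays (d/s per hop): 0.00666667, 0.0147087 ms; sum = 0.0213754 ms.
End-to-end = 13.0 ms.

13.0 ms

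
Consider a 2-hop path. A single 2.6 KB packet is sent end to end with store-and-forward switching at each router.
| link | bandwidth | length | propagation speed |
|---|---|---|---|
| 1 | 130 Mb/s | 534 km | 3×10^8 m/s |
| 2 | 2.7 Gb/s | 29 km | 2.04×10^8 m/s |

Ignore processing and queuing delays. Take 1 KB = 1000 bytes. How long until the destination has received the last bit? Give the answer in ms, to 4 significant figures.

L = 20800 bits.
Transmission delays (L/R per hop): 0.16, 0.0077037 ms; sum = 0.167704 ms.
Propagation delays (d/s per hop): 1.78, 0.142157 ms; sum = 1.92216 ms.
End-to-end = 2.090 ms.

2.090 ms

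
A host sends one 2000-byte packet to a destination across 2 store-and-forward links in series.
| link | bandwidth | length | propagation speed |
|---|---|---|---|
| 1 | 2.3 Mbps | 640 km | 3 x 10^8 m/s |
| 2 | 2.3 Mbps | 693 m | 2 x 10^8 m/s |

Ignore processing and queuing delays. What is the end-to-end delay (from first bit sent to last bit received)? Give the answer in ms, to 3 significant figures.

L = 2000 × 8 = 16000 bits.
Transmission delay per hop = L/R = 16000/2300000 = 6.95652 ms; 2 hops → 13.913 ms.
Propagation delays (d/s per hop): 2.13333, 0.003465 ms; sum = 2.1368 ms.
End-to-end = 16.0 ms.

16.0 ms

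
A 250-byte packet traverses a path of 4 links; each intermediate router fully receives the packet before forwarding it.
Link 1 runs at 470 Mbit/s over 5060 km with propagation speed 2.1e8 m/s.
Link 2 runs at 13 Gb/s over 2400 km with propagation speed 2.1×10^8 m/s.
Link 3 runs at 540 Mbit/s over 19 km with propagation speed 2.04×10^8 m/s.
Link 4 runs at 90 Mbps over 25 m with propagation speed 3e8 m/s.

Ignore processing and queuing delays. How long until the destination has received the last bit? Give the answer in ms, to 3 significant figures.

L = 250 × 8 = 2000 bits.
Transmission delays (L/R per hop): 0.00425532, 0.000153846, 0.0037037, 0.0222222 ms; sum = 0.0303351 ms.
Propagation delays (d/s per hop): 24.0952, 11.4286, 0.0931373, 8.33333e-05 ms; sum = 35.617 ms.
End-to-end = 35.6 ms.

35.6 ms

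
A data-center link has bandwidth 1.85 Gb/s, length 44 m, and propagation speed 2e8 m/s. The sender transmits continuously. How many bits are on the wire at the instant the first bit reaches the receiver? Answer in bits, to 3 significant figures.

407 bits

Propagation delay = 44 / 200000000 = 2.2e-07 s.
BDP = R × t_prop = 1850000000 × 2.2e-07 = 407 bits.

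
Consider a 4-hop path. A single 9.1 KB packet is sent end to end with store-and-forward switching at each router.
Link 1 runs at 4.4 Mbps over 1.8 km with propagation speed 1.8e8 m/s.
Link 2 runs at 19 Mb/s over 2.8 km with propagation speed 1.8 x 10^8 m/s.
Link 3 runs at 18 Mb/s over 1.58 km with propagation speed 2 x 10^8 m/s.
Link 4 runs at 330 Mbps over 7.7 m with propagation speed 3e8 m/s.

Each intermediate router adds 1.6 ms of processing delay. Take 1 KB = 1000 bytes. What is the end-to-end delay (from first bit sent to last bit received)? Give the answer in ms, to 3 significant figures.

29.5 ms

L = 72800 bits.
Transmission delays (L/R per hop): 16.5455, 3.83158, 4.04444, 0.220606 ms; sum = 24.6421 ms.
Propagation delays (d/s per hop): 0.01, 0.0155556, 0.0079, 2.56667e-05 ms; sum = 0.0334812 ms.
Processing at 3 router(s): 3 × 1.6 ms = 4.8 ms.
End-to-end = 29.5 ms.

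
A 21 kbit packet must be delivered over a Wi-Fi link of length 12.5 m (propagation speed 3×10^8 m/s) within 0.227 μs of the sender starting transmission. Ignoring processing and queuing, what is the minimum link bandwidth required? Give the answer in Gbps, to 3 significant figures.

113 Gbps

Propagation delay = 12.5 / 300000000 = 0.0416667 μs.
Transmission budget = 0.227 − 0.0416667 = 0.185333 μs.
R ≥ L / t_tx = 21000 bits / 1.85333e-07 s = 113 Gbps.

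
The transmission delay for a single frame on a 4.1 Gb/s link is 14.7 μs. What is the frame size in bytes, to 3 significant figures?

7530 bytes

L = R × t_tx = 4.1e+09 b/s × 1.47e-05 s = 60270 bits.
In bytes: 60270 / 8 = 7530 bytes.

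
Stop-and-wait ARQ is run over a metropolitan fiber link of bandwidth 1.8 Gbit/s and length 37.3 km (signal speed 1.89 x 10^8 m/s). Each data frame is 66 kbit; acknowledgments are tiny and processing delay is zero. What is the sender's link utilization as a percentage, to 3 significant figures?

8.50 %

t_tx = L/R = 66000/1800000000 = 3.66667e-05 s.
t_prop = 37300/189000000 = 0.000197354 s; RTT = 0.000394709 s.
Cycle = t_tx + RTT = 0.000431376 s.
Utilization = t_tx / cycle = 3.66667e-05/0.000431376 = 8.50 %.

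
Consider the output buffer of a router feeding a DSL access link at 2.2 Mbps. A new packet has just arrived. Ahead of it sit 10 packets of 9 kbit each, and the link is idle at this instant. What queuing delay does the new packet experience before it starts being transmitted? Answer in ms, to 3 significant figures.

40.9 ms

Each queued packet: L/R = 9000/2200000 = 4.09091 ms.
10 queued → 40.9091 ms.
Queuing delay = 40.9 ms.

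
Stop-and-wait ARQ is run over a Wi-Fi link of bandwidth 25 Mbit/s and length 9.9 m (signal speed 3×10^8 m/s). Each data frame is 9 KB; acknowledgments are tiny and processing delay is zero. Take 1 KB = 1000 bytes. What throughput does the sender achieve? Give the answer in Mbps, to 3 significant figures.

25.0 Mbps

t_tx = L/R = 72000/25000000 = 0.00288 s.
t_prop = 9.9/300000000 = 3.3e-08 s; RTT = 6.6e-08 s.
Cycle = t_tx + RTT = 0.00288007 s.
Throughput = L / cycle = 72000 / 0.00288007 = 25.0 Mbps.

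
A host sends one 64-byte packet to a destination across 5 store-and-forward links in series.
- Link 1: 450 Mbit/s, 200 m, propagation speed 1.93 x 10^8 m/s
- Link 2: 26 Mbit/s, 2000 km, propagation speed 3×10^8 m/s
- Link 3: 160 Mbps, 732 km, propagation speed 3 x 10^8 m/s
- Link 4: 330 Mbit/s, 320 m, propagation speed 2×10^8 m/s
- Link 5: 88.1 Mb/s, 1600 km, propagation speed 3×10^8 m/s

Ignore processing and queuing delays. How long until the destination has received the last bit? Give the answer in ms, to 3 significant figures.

14.5 ms

L = 64 × 8 = 512 bits.
Transmission delays (L/R per hop): 0.00113778, 0.0196923, 0.0032, 0.00155152, 0.00581158 ms; sum = 0.0313932 ms.
Propagation delays (d/s per hop): 0.00103627, 6.66667, 2.44, 0.0016, 5.33333 ms; sum = 14.4426 ms.
End-to-end = 14.5 ms.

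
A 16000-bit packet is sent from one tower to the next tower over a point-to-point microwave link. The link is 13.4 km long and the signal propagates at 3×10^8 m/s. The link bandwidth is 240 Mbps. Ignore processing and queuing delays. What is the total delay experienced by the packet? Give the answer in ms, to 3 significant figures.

0.111 ms

Transmission delay = L/R = 16000 / 240000000 = 0.0666667 ms.
Propagation delay = d/s = 13400 m / 300000000 m/s = 0.0446667 ms.
Total = 0.111 ms.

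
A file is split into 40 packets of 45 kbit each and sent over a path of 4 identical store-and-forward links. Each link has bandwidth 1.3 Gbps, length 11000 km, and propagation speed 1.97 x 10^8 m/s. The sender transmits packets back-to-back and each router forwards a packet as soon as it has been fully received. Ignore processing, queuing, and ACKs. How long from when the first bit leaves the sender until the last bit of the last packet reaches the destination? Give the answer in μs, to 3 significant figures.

Per-hop transmission t_tx = L/R = 45000/1300000000 = 34.6154 μs.
Per-hop propagation t_prop = 11000000/197000000 = 55837.6 μs.
Pipeline fill: first packet needs 4·t_tx to clear all hops; remaining 39 packets each add one t_tx.
Total = (4+40-1)·t_tx + 4·t_prop = 43·34.6154 + 4·55837.6 = 225000 μs.

225000 μs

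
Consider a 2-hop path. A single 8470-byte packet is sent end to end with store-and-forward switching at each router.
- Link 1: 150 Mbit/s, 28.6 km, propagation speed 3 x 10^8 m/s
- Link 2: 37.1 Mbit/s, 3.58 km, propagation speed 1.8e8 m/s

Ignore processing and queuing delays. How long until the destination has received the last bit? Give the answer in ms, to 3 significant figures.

2.39 ms

L = 8470 × 8 = 67760 bits.
Transmission delays (L/R per hop): 0.451733, 1.82642 ms; sum = 2.27815 ms.
Propagation delays (d/s per hop): 0.0953333, 0.0198889 ms; sum = 0.115222 ms.
End-to-end = 2.39 ms.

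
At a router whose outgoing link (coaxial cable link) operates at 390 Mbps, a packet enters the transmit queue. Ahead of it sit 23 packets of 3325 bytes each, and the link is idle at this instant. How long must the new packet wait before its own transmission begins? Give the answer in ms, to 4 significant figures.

1.569 ms

Each queued packet: L/R = 26600/390000000 = 0.0682051 ms.
23 queued → 1.56872 ms.
Queuing delay = 1.569 ms.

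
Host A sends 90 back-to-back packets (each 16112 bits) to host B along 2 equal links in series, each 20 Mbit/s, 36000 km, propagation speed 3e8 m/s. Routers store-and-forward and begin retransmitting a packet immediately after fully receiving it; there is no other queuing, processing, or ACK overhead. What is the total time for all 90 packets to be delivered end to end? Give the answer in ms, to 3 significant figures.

Per-hop transmission t_tx = L/R = 16112/20000000 = 0.8056 ms.
Per-hop propagation t_prop = 36000000/300000000 = 120 ms.
Pipeline fill: first packet needs 2·t_tx to clear all hops; remaining 89 packets each add one t_tx.
Total = (2+90-1)·t_tx + 2·t_prop = 91·0.8056 + 2·120 = 313 ms.

313 ms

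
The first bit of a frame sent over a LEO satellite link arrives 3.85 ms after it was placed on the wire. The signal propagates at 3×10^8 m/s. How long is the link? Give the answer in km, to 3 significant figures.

d = s × t_prop = 300000000 × 0.00385 = 1160 km.

1160 km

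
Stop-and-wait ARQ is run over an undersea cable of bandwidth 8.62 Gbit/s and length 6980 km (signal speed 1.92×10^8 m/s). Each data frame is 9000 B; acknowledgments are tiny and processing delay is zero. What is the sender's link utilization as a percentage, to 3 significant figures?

t_tx = L/R = 72000/8620000000 = 8.35267e-06 s.
t_prop = 6980000/192000000 = 0.0363542 s; RTT = 0.0727083 s.
Cycle = t_tx + RTT = 0.0727167 s.
Utilization = t_tx / cycle = 8.35267e-06/0.0727167 = 0.0115 %.

0.0115 %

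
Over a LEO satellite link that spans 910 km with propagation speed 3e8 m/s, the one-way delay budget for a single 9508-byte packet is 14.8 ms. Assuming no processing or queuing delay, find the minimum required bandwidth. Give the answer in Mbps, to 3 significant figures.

6.46 Mbps

L = 76064 bits.
Propagation delay = 910000 / 300000000 = 3.03333 ms.
Transmission budget = 14.8 − 3.03333 = 11.7667 ms.
R ≥ L / t_tx = 76064 bits / 0.0117667 s = 6.46 Mbps.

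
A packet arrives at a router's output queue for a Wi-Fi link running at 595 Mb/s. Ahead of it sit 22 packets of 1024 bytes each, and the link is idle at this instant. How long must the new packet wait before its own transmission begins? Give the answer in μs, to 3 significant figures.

Each queued packet: L/R = 8192/595000000 = 13.7681 μs.
22 queued → 302.897 μs.
Queuing delay = 303 μs.

303 μs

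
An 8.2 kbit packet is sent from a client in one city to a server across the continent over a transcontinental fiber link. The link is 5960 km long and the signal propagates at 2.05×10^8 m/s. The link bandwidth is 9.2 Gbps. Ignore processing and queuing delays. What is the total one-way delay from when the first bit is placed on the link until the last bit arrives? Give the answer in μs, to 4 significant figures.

29070 μs

L = 8200 bits.
Transmission delay = L/R = 8200 / 9200000000 = 0.891304 μs.
Propagation delay = d/s = 5960000 m / 2.05e+08 m/s = 29073.2 μs.
Total = 29070 μs.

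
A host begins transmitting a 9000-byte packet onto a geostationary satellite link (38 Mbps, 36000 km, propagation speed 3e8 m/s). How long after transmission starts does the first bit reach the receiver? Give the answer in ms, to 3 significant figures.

First bit experiences only propagation delay: d/s = 36000000/300000000 = 120 ms.

120 ms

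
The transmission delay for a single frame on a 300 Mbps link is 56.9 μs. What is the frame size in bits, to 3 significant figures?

L = R × t_tx = 300000000 b/s × 5.69e-05 s = 17070 bits.

17100 bits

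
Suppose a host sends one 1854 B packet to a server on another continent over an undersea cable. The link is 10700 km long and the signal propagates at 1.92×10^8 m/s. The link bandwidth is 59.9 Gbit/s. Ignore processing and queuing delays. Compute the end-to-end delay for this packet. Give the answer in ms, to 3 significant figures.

55.7 ms

L = 1854 × 8 = 14832 bits.
Transmission delay = L/R = 14832 / 59900000000 = 0.000247613 ms.
Propagation delay = d/s = 10700000 m / 192000000 m/s = 55.7292 ms.
Total = 55.7 ms.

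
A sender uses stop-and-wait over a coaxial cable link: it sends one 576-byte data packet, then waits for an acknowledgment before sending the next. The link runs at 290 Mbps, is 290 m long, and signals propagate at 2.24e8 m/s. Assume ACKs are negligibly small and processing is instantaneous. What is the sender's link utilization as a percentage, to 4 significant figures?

85.99 %

t_tx = L/R = 4608/290000000 = 1.58897e-05 s.
t_prop = 290/2.24e+08 = 1.29464e-06 s; RTT = 2.58929e-06 s.
Cycle = t_tx + RTT = 1.84789e-05 s.
Utilization = t_tx / cycle = 1.58897e-05/1.84789e-05 = 85.99 %.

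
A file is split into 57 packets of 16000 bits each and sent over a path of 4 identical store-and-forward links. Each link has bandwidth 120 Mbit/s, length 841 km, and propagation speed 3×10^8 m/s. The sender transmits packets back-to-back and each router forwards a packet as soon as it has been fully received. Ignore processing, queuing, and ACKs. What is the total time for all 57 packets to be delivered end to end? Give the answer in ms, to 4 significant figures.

Per-hop transmission t_tx = L/R = 16000/120000000 = 0.133333 ms.
Per-hop propagation t_prop = 841000/300000000 = 2.80333 ms.
Pipeline fill: first packet needs 4·t_tx to clear all hops; remaining 56 packets each add one t_tx.
Total = (4+57-1)·t_tx + 4·t_prop = 60·0.133333 + 4·2.80333 = 19.21 ms.

19.21 ms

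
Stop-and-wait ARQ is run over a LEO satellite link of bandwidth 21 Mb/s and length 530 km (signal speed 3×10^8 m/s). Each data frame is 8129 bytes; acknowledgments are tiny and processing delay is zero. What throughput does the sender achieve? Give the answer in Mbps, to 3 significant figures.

9.81 Mbps

t_tx = L/R = 65032/21000000 = 0.00309676 s.
t_prop = 530000/300000000 = 0.00176667 s; RTT = 0.00353333 s.
Cycle = t_tx + RTT = 0.0066301 s.
Throughput = L / cycle = 65032 / 0.0066301 = 9.81 Mbps.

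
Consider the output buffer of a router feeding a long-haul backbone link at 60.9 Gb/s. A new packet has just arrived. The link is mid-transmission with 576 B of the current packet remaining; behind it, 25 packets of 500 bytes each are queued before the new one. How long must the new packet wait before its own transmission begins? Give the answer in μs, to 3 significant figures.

Each queued packet: L/R = 4000/60900000000 = 0.0656814 μs.
25 queued → 1.64204 μs.
Plus remaining 4608 bits of current packet: 0.075665 μs.
Queuing delay = 1.72 μs.

1.72 μs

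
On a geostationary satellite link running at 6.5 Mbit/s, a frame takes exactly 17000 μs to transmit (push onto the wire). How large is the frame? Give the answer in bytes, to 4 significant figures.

13810 bytes

L = R × t_tx = 6500000 b/s × 0.017 s = 110500 bits.
In bytes: 110500 / 8 = 13810 bytes.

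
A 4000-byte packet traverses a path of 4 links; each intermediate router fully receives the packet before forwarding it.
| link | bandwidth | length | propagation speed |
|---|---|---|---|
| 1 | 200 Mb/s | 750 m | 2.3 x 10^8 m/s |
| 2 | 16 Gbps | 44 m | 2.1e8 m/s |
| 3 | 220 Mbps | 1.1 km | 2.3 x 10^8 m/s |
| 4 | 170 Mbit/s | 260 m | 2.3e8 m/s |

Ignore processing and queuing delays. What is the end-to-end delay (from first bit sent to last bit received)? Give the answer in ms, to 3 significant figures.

L = 4000 × 8 = 32000 bits.
Transmission delays (L/R per hop): 0.16, 0.002, 0.145455, 0.188235 ms; sum = 0.49569 ms.
Propagation delays (d/s per hop): 0.00326087, 0.000209524, 0.00478261, 0.00113043 ms; sum = 0.00938344 ms.
End-to-end = 0.505 ms.

0.505 ms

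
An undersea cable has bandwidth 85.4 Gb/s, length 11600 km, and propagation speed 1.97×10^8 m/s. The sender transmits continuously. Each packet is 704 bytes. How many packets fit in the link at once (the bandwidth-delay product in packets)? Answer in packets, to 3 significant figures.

Propagation delay = 11600000 / 197000000 = 0.0588832 s.
BDP = R × t_prop = 85400000000 × 0.0588832 = 5028630000 bits.
In packets of 5632 bits: 893000 packets.

893000 packets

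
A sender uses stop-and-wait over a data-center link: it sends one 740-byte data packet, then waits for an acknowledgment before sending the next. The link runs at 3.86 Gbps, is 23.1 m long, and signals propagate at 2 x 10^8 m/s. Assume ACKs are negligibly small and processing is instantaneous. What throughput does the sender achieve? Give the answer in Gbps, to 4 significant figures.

t_tx = L/R = 5920/3860000000 = 1.53368e-06 s.
t_prop = 23.1/200000000 = 1.155e-07 s; RTT = 2.31e-07 s.
Cycle = t_tx + RTT = 1.76468e-06 s.
Throughput = L / cycle = 5920 / 1.76468e-06 = 3.355 Gbps.

3.355 Gbps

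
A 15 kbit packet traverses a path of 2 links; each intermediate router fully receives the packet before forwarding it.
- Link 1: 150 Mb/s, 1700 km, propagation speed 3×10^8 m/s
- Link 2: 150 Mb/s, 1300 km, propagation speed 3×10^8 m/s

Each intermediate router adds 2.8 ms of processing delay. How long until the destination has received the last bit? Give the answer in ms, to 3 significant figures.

L = 15000 bits.
Transmission delay per hop = L/R = 15000/150000000 = 0.1 ms; 2 hops → 0.2 ms.
Propagation delays (d/s per hop): 5.66667, 4.33333 ms; sum = 10 ms.
Processing at 1 router(s): 1 × 2.8 ms = 2.8 ms.
End-to-end = 13.0 ms.

13.0 ms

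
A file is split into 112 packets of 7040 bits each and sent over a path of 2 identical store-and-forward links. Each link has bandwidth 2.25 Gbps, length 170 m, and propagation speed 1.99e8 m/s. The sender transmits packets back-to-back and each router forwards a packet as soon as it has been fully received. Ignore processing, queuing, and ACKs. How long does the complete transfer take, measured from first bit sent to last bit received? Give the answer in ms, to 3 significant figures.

0.355 ms

Per-hop transmission t_tx = L/R = 7040/2250000000 = 0.00312889 ms.
Per-hop propagation t_prop = 170/199000000 = 0.000854271 ms.
Pipeline fill: first packet needs 2·t_tx to clear all hops; remaining 111 packets each add one t_tx.
Total = (2+112-1)·t_tx + 2·t_prop = 113·0.00312889 + 2·0.000854271 = 0.355 ms.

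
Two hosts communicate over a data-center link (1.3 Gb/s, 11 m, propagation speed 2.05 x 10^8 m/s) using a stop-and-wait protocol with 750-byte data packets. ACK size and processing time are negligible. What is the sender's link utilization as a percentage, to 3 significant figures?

97.7 %

t_tx = L/R = 6000/1300000000 = 4.61538e-06 s.
t_prop = 11/2.05e+08 = 5.36585e-08 s; RTT = 1.07317e-07 s.
Cycle = t_tx + RTT = 4.7227e-06 s.
Utilization = t_tx / cycle = 4.61538e-06/4.7227e-06 = 97.7 %.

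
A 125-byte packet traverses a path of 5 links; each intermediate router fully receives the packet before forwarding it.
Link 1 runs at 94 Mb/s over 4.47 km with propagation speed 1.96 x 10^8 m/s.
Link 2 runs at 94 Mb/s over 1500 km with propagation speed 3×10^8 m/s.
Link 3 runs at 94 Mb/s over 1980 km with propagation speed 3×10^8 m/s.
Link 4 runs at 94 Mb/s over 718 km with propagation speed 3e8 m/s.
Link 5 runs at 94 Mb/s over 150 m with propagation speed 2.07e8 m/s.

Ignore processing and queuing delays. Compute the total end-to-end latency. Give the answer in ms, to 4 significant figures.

14.07 ms

L = 125 × 8 = 1000 bits.
Transmission delay per hop = L/R = 1000/94000000 = 0.0106383 ms; 5 hops → 0.0531915 ms.
Propagation delays (d/s per hop): 0.0228061, 5, 6.6, 2.39333, 0.000724638 ms; sum = 14.0169 ms.
End-to-end = 14.07 ms.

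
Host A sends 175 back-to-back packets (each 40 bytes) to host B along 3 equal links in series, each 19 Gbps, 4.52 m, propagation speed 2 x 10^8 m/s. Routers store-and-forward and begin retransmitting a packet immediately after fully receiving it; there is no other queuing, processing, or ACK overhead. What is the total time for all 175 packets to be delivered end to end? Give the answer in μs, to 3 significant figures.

Per-hop transmission t_tx = L/R = 320/19000000000 = 0.0168421 μs.
Per-hop propagation t_prop = 4.52/200000000 = 0.0226 μs.
Pipeline fill: first packet needs 3·t_tx to clear all hops; remaining 174 packets each add one t_tx.
Total = (3+175-1)·t_tx + 3·t_prop = 177·0.0168421 + 3·0.0226 = 3.05 μs.

3.05 μs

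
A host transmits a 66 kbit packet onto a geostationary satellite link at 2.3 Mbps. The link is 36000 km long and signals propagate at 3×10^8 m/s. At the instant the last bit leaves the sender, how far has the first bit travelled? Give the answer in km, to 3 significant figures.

t_tx = L/R = 66000/2300000 = 0.0286957 s.
Distance = s × t_tx = 300000000 × 0.0286957 = 8610 km.

8610 km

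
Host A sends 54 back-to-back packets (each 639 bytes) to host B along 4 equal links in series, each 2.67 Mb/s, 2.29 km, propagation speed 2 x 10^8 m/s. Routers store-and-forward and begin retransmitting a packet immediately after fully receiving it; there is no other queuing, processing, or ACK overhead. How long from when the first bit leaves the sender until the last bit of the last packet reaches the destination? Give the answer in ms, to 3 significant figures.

Per-hop transmission t_tx = L/R = 5112/2670000 = 1.91461 ms.
Per-hop propagation t_prop = 2290/200000000 = 0.01145 ms.
Pipeline fill: first packet needs 4·t_tx to clear all hops; remaining 53 packets each add one t_tx.
Total = (4+54-1)·t_tx + 4·t_prop = 57·1.91461 + 4·0.01145 = 109 ms.

109 ms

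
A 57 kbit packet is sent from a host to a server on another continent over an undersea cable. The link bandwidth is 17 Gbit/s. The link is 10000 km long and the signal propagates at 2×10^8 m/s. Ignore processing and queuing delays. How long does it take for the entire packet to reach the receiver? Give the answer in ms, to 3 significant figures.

50.0 ms

L = 57000 bits.
Transmission delay = L/R = 57000 / 17000000000 = 0.00335294 ms.
Propagation delay = d/s = 10000000 m / 200000000 m/s = 50 ms.
Total = 50.0 ms.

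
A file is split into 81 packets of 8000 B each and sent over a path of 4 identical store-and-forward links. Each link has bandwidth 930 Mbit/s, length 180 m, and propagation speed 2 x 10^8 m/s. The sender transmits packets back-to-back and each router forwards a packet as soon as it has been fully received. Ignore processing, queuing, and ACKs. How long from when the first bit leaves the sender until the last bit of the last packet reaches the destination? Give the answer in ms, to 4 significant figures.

Per-hop transmission t_tx = L/R = 64000/930000000 = 0.0688172 ms.
Per-hop propagation t_prop = 180/200000000 = 0.0009 ms.
Pipeline fill: first packet needs 4·t_tx to clear all hops; remaining 80 packets each add one t_tx.
Total = (4+81-1)·t_tx + 4·t_prop = 84·0.0688172 + 4·0.0009 = 5.784 ms.

5.784 ms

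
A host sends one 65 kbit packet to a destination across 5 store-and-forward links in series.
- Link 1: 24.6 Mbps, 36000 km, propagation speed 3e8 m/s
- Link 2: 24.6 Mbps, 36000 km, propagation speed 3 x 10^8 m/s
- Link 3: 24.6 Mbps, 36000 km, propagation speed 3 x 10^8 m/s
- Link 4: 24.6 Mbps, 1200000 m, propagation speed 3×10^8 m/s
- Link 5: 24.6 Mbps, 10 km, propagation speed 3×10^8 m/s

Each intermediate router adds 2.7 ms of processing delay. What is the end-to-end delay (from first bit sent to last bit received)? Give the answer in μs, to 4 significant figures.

L = 65000 bits.
Transmission delay per hop = L/R = 65000/24600000 = 2642.28 μs; 5 hops → 13211.4 μs.
Propagation delays (d/s per hop): 120000, 120000, 120000, 4000, 33.3333 μs; sum = 364033 μs.
Processing at 4 router(s): 4 × 2.7 ms = 10800 μs.
End-to-end = 388000 μs.

388000 μs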